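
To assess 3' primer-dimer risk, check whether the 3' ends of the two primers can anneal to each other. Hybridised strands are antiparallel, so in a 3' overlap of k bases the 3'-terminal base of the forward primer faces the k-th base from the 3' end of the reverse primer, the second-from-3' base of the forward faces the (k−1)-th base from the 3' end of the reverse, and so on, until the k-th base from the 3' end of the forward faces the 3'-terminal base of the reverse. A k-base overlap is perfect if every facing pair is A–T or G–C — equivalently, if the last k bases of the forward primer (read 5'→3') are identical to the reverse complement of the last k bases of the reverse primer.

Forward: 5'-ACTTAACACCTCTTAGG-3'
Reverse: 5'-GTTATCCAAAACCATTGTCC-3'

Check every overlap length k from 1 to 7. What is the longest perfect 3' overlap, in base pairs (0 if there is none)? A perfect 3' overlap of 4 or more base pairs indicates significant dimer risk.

Last 7 bases (5'→3') — forward …TCTTAGG, reverse …ATTGTCC.
Reverse complement of the reverse primer's last 7 bases: GGACAAT; its first k bases are the reverse complement of the reverse primer's last k bases, so a perfect k-base overlap needs the forward primer's last k bases to equal them.
Comparing (forward last k vs required): k=1: G vs G ✓; k=2: GG vs GG ✓; k=3: AGG vs GGA ✗; k=4: TAGG vs GGAC ✗; k=5: TTAGG vs GGACA ✗; k=6: CTTAGG vs GGACAA ✗; k=7: TCTTAGG vs GGACAAT ✗.
Perfect overlaps at k = 1, 2; the largest is 2.

Longest perfect overlap: 2 complementary base pairs; below the dimer-risk threshold (threshold 4).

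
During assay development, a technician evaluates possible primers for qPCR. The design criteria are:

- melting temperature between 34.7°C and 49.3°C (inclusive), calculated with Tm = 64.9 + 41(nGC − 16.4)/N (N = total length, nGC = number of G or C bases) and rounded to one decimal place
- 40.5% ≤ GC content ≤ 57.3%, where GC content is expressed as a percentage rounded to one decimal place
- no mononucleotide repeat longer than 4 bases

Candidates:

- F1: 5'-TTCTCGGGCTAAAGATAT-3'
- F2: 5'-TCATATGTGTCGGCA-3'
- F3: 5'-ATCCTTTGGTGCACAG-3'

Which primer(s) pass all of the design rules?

F2 and F3.

F1 (18 nt, A=5 T=6 G=4 C=3): Tm = 64.9 + 41·(7 − 16.4)/18 = 43.5°C ✓; GC 7/18 = 38.9%, outside 40.5–57.3% ✗; longest run = 3 ✓ — fails.
F2 (15 nt, A=3 T=5 G=4 C=3): Tm = 64.9 + 41·(7 − 16.4)/15 = 39.2°C ✓; GC 7/15 = 46.7% ✓; longest run = 2 ✓ — passes.
F3 (16 nt, A=3 T=5 G=4 C=4): Tm = 64.9 + 41·(8 − 16.4)/16 = 43.4°C ✓; GC 8/16 = 50.0% ✓; longest run = 3 ✓ — passes.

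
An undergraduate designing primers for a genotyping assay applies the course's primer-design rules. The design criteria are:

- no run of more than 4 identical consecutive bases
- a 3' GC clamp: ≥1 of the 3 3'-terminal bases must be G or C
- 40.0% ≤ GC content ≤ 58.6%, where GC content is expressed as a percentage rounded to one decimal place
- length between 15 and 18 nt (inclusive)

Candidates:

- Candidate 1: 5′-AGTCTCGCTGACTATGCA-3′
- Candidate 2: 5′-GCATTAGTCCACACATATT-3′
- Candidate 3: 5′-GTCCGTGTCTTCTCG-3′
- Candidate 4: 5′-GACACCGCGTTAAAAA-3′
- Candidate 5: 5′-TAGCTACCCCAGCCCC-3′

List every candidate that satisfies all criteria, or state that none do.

Candidate 1 only.

Candidate 1 (18 nt, A=4 T=5 G=4 C=5): longest run = 1 ✓; 3' end GCA has 2 G/C ✓; GC 9/18 = 50.0% ✓; length 18 ✓ — passes.
Candidate 2 (19 nt, A=6 T=6 G=2 C=5): longest run = 2 ✓; 3' end ATT has 0 G/C, need ≥1 ✗; GC 7/19 = 36.8%, outside 40.0–58.6% ✗; length 19, outside 15–18 ✗ — fails.
Candidate 3 (15 nt, A=0 T=6 G=4 C=5): longest run = 2 ✓; 3' end TCG has 2 G/C ✓; GC 9/15 = 60.0%, outside 40.0–58.6% ✗; length 15 ✓ — fails.
Candidate 4 (16 nt, A=7 T=2 G=3 C=4): longest run = 5, exceeds 4 ✗; 3' end AAA has 0 G/C, need ≥1 ✗; GC 7/16 = 43.8% ✓; length 16 ✓ — fails.
Candidate 5 (16 nt, A=3 T=2 G=2 C=9): longest run = 4 ✓; 3' end CCC has 3 G/C ✓; GC 11/16 = 68.8%, outside 40.0–58.6% ✗; length 16 ✓ — fails.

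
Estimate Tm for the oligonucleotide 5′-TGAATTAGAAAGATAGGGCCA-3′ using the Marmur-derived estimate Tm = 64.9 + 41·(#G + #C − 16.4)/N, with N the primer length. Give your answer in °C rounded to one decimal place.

Base counts: A=9, T=4, G=6, C=2; G+C = 8, N = 21.
Tm = 64.9 + 41·(8 − 16.4)/21 = 64.9 + -344.40/21 = 48.5°C.

48.5°C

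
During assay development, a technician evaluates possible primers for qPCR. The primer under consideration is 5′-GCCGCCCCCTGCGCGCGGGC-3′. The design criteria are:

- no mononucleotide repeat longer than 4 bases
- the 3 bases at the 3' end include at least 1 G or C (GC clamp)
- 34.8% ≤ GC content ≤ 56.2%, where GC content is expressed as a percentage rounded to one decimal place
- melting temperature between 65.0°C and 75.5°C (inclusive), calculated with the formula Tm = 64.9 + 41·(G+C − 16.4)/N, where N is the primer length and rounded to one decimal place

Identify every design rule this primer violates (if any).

Base counts: A=0, T=1, G=8, C=11 (length 20).
homopolymer run: longest run = 5, exceeds 4 ✗
GC clamp: 3' end GGC has 3 G/C ✓
GC content: GC 19/20 = 95.0%, outside 34.8–56.2% ✗
Tm: Tm = 64.9 + 41·(19 − 16.4)/20 = 70.2°C ✓

Fails: homopolymer run, GC content.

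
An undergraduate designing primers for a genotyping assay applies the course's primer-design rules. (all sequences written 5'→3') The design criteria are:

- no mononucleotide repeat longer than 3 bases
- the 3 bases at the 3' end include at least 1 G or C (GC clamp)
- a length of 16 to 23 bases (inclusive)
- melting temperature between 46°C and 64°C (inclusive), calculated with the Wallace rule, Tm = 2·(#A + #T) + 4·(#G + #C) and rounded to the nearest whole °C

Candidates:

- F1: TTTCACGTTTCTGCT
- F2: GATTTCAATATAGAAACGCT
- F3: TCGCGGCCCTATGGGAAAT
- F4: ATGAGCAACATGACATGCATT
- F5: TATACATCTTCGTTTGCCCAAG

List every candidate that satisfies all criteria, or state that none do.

F1 (15 nt, A=1 T=8 G=2 C=4): longest run = 3 ✓; 3' end GCT has 2 G/C ✓; length 15, outside 16–23 ✗; Tm = 2·9 + 4·6 = 42°C, outside 46–64°C ✗ — fails.
F2 (20 nt, A=8 T=6 G=3 C=3): longest run = 3 ✓; 3' end GCT has 2 G/C ✓; length 20 ✓; Tm = 2·14 + 4·6 = 52°C ✓ — passes.
F3 (19 nt, A=4 T=4 G=6 C=5): longest run = 3 ✓; 3' end AAT has 0 G/C, need ≥1 ✗; length 19 ✓; Tm = 2·8 + 4·11 = 60°C ✓ — fails.
F4 (21 nt, A=8 T=5 G=4 C=4): longest run = 2 ✓; 3' end ATT has 0 G/C, need ≥1 ✗; length 21 ✓; Tm = 2·13 + 4·8 = 58°C ✓ — fails.
F5 (22 nt, A=5 T=8 G=3 C=6): longest run = 3 ✓; 3' end AAG has 1 G/C ✓; length 22 ✓; Tm = 2·13 + 4·9 = 62°C ✓ — passes.

F2 and F5.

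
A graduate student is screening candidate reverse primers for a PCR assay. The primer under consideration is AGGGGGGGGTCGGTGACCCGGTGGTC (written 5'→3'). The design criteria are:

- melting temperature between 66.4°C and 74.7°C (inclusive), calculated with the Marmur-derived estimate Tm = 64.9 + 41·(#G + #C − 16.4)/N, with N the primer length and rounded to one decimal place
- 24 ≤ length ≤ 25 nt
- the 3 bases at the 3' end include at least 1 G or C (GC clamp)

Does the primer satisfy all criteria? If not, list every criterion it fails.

Base counts: A=2, T=4, G=15, C=5 (length 26).
Tm: Tm = 64.9 + 41·(20 − 16.4)/26 = 70.6°C ✓
length: length 26, outside 24–25 ✗
GC clamp: 3' end GTC has 2 G/C ✓

Fails: length.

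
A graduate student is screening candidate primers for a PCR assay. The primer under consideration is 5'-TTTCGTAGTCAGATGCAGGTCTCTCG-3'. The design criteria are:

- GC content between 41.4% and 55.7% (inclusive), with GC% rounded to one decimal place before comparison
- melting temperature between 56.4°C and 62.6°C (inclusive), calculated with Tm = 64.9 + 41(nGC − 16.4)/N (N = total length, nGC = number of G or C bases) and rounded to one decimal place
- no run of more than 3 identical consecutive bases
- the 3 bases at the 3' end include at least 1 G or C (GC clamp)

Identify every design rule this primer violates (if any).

Base counts: A=4, T=9, G=7, C=6 (length 26).
GC content: GC 13/26 = 50.0% ✓
Tm: Tm = 64.9 + 41·(13 − 16.4)/26 = 59.5°C ✓
homopolymer run: longest run = 3 ✓
GC clamp: 3' end TCG has 2 G/C ✓

Meets all criteria.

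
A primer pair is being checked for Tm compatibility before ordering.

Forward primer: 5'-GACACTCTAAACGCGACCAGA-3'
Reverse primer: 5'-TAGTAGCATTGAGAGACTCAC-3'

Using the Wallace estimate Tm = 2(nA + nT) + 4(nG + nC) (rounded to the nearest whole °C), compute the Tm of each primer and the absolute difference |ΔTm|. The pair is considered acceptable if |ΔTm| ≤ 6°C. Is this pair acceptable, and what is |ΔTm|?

Forward: A=8 T=2 G=4 C=7 → Tm = 2·10 + 4·11 = 64°C.
Reverse: A=7 T=5 G=5 C=4 → Tm = 2·12 + 4·9 = 60°C.
|ΔTm| = |64 − 60| = 4°C, ≤ 6°C.

|ΔTm| = 4°C; the pair is acceptable.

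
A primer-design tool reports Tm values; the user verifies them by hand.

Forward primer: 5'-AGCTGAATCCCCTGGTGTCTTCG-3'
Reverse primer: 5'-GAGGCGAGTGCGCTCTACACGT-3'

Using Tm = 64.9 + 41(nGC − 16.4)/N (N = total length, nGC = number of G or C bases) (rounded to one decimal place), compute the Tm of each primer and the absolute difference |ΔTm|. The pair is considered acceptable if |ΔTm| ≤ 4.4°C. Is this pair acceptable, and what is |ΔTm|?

Forward: G+C = 13, N = 23 → Tm = 64.9 + 41·(13 − 16.4)/23 = 58.8°C.
Reverse: G+C = 14, N = 22 → Tm = 64.9 + 41·(14 − 16.4)/22 = 60.4°C.
|ΔTm| = |58.8 − 60.4| = 1.6°C, ≤ 4.4°C.

|ΔTm| = 1.6°C; the pair is acceptable.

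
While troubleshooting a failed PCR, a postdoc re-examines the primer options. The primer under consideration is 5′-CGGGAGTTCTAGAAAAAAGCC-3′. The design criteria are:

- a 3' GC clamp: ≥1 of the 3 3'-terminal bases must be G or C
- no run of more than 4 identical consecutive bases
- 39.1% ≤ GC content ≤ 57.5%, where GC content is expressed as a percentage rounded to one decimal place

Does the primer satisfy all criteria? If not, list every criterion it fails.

Base counts: A=8, T=3, G=6, C=4 (length 21).
GC clamp: 3' end GCC has 3 G/C ✓
homopolymer run: longest run = 6, exceeds 4 ✗
GC content: GC 10/21 = 47.6% ✓

Fails: homopolymer run.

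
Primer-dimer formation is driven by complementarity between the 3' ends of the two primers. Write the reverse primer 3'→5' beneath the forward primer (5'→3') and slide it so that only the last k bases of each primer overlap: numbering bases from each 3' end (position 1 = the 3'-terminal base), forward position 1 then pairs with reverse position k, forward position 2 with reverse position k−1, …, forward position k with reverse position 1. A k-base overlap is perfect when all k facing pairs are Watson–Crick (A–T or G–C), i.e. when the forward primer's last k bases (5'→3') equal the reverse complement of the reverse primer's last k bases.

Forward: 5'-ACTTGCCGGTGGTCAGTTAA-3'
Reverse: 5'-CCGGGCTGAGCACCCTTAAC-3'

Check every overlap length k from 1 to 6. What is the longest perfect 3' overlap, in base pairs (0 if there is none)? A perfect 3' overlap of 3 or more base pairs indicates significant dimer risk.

Longest perfect overlap: 5 complementary base pairs; significant dimer risk (threshold 3).

Last 6 bases (5'→3') — forward …AGTTAA, reverse …CTTAAC.
Reverse complement of the reverse primer's last 6 bases: GTTAAG; its first k bases are the reverse complement of the reverse primer's last k bases, so a perfect k-base overlap needs the forward primer's last k bases to equal them.
Comparing (forward last k vs required): k=1: A vs G ✗; k=2: AA vs GT ✗; k=3: TAA vs GTT ✗; k=4: TTAA vs GTTA ✗; k=5: GTTAA vs GTTAA ✓; k=6: AGTTAA vs GTTAAG ✗.
Only k = 5 is perfect, so the longest perfect 3' overlap is 5.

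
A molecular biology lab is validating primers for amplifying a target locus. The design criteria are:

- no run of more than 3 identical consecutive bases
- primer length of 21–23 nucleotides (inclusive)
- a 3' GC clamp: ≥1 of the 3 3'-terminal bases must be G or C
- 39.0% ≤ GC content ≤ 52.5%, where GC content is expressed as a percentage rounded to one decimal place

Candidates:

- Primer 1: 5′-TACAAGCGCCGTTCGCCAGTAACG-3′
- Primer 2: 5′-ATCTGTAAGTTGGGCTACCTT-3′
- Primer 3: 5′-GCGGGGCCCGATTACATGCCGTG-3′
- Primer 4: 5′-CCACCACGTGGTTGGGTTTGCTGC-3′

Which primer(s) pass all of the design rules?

Primer 2 only.

Primer 1 (24 nt, A=6 T=4 G=6 C=8): longest run = 2 ✓; length 24, outside 21–23 ✗; 3' end ACG has 2 G/C ✓; GC 14/24 = 58.3%, outside 39.0–52.5% ✗ — fails.
Primer 2 (21 nt, A=4 T=8 G=5 C=4): longest run = 3 ✓; length 21 ✓; 3' end CTT has 1 G/C ✓; GC 9/21 = 42.9% ✓ — passes.
Primer 3 (23 nt, A=3 T=4 G=9 C=7): longest run = 4, exceeds 3 ✗; length 23 ✓; 3' end GTG has 2 G/C ✓; GC 16/23 = 69.6%, outside 39.0–52.5% ✗ — fails.
Primer 4 (24 nt, A=2 T=7 G=8 C=7): longest run = 3 ✓; length 24, outside 21–23 ✗; 3' end TGC has 2 G/C ✓; GC 15/24 = 62.5%, outside 39.0–52.5% ✗ — fails.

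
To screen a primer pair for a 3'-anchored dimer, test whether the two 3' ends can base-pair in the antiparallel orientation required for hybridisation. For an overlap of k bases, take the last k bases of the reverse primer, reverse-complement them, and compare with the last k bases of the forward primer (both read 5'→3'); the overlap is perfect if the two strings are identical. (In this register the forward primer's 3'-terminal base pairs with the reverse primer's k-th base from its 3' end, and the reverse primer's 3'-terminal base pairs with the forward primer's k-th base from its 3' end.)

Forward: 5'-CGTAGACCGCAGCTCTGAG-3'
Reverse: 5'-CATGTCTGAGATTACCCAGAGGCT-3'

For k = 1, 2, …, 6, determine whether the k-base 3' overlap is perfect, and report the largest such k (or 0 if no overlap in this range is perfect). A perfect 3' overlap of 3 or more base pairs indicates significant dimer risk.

Last 6 bases (5'→3') — forward …TCTGAG, reverse …GAGGCT.
Reverse complement of the reverse primer's last 6 bases: AGCCTC; its first k bases are the reverse complement of the reverse primer's last k bases, so a perfect k-base overlap needs the forward primer's last k bases to equal them.
Comparing (forward last k vs required): k=1: G vs A ✗; k=2: AG vs AG ✓; k=3: GAG vs AGC ✗; k=4: TGAG vs AGCC ✗; k=5: CTGAG vs AGCCT ✗; k=6: TCTGAG vs AGCCTC ✗.
Only k = 2 is perfect, so the longest perfect 3' overlap is 2.

Longest perfect overlap: 2 complementary base pairs; below the dimer-risk threshold (threshold 3).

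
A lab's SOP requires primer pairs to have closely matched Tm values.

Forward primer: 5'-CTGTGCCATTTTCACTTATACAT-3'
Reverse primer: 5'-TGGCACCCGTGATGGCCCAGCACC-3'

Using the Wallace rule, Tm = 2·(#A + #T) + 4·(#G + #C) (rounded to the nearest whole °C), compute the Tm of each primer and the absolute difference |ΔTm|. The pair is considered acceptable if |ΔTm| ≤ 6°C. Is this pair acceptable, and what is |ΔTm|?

Forward: A=5 T=10 G=2 C=6 → Tm = 2·15 + 4·8 = 62°C.
Reverse: A=4 T=3 G=7 C=10 → Tm = 2·7 + 4·17 = 82°C.
|ΔTm| = |62 − 82| = 20°C, > 6°C.

|ΔTm| = 20°C; the pair is not acceptable.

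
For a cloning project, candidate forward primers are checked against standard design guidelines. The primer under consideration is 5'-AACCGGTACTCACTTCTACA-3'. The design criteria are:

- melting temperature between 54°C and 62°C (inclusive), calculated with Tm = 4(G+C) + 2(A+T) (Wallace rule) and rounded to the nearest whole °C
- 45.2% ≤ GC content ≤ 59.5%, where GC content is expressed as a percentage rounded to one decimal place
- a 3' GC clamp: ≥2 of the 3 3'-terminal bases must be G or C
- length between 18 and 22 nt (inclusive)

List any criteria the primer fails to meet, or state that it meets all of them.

Base counts: A=6, T=5, G=2, C=7 (length 20).
Tm: Tm = 2·11 + 4·9 = 58°C ✓
GC content: GC 9/20 = 45.0%, outside 45.2–59.5% ✗
GC clamp: 3' end ACA has 1 G/C, need ≥2 ✗
length: length 20 ✓

Fails: GC content, GC clamp.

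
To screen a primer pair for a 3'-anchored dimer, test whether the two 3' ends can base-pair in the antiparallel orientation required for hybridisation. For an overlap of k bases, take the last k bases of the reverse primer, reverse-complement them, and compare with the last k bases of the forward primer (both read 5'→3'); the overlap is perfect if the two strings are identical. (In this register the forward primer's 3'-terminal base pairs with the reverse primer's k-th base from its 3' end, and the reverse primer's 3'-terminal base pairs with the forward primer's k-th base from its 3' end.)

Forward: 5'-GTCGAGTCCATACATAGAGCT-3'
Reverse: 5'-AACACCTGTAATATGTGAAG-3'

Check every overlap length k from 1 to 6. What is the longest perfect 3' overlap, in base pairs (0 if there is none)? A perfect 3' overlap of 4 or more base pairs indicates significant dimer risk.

Longest perfect overlap: 2 complementary base pairs; below the dimer-risk threshold (threshold 4).

Last 6 bases (5'→3') — forward …AGAGCT, reverse …GTGAAG.
Reverse complement of the reverse primer's last 6 bases: CTTCAC; its first k bases are the reverse complement of the reverse primer's last k bases, so a perfect k-base overlap needs the forward primer's last k bases to equal them.
Comparing (forward last k vs required): k=1: T vs C ✗; k=2: CT vs CT ✓; k=3: GCT vs CTT ✗; k=4: AGCT vs CTTC ✗; k=5: GAGCT vs CTTCA ✗; k=6: AGAGCT vs CTTCAC ✗.
Only k = 2 is perfect, so the longest perfect 3' overlap is 2.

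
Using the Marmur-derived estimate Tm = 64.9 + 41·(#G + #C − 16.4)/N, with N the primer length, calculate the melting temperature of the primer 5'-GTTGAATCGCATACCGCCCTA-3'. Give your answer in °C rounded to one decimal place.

54.4°C

Base counts: A=5, T=5, G=4, C=7; G+C = 11, N = 21.
Tm = 64.9 + 41·(11 − 16.4)/21 = 64.9 + -221.40/21 = 54.4°C.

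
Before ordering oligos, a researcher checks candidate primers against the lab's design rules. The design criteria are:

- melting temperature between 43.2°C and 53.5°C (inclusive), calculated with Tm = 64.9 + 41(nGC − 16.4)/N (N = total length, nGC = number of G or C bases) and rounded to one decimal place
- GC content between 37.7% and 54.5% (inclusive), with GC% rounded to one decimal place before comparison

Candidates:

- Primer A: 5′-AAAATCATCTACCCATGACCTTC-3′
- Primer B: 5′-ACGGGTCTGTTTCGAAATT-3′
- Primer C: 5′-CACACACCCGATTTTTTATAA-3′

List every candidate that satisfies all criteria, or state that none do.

Primer A and Primer B.

Primer A (23 nt, A=8 T=6 G=1 C=8): Tm = 64.9 + 41·(9 − 16.4)/23 = 51.7°C ✓; GC 9/23 = 39.1% ✓ — passes.
Primer B (19 nt, A=4 T=7 G=5 C=3): Tm = 64.9 + 41·(8 − 16.4)/19 = 46.8°C ✓; GC 8/19 = 42.1% ✓ — passes.
Primer C (21 nt, A=7 T=7 G=1 C=6): Tm = 64.9 + 41·(7 − 16.4)/21 = 46.5°C ✓; GC 7/21 = 33.3%, outside 37.7–54.5% ✗ — fails.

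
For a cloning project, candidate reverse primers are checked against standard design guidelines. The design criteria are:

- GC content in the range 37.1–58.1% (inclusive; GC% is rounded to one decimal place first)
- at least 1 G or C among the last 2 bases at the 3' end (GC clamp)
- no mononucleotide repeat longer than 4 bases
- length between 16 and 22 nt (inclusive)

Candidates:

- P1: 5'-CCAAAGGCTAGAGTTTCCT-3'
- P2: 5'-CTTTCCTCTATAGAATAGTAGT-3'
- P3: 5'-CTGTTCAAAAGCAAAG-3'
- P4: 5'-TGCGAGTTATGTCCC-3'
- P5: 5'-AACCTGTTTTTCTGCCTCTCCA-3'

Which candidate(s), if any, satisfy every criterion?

P1 and P3.

P1 (19 nt, A=5 T=5 G=4 C=5): GC 9/19 = 47.4% ✓; 3' end CT has 1 G/C ✓; longest run = 3 ✓; length 19 ✓ — passes.
P2 (22 nt, A=6 T=9 G=3 C=4): GC 7/22 = 31.8%, outside 37.1–58.1% ✗; 3' end GT has 1 G/C ✓; longest run = 3 ✓; length 22 ✓ — fails.
P3 (16 nt, A=7 T=3 G=3 C=3): GC 6/16 = 37.5% ✓; 3' end AG has 1 G/C ✓; longest run = 4 ✓; length 16 ✓ — passes.
P4 (15 nt, A=2 T=5 G=4 C=4): GC 8/15 = 53.3% ✓; 3' end CC has 2 G/C ✓; longest run = 3 ✓; length 15, outside 16–22 ✗ — fails.
P5 (22 nt, A=3 T=9 G=2 C=8): GC 10/22 = 45.5% ✓; 3' end CA has 1 G/C ✓; longest run = 5, exceeds 4 ✗; length 22 ✓ — fails.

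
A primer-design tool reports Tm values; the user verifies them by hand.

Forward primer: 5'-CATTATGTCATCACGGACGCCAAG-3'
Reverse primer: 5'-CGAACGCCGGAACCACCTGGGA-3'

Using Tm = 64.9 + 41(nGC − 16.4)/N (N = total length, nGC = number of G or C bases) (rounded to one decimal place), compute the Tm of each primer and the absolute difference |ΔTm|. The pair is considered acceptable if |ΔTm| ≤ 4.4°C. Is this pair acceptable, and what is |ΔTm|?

Forward: G+C = 12, N = 24 → Tm = 64.9 + 41·(12 − 16.4)/24 = 57.4°C.
Reverse: G+C = 15, N = 22 → Tm = 64.9 + 41·(15 − 16.4)/22 = 62.3°C.
|ΔTm| = |57.4 − 62.3| = 4.9°C, > 4.4°C.

|ΔTm| = 4.9°C; the pair is not acceptable.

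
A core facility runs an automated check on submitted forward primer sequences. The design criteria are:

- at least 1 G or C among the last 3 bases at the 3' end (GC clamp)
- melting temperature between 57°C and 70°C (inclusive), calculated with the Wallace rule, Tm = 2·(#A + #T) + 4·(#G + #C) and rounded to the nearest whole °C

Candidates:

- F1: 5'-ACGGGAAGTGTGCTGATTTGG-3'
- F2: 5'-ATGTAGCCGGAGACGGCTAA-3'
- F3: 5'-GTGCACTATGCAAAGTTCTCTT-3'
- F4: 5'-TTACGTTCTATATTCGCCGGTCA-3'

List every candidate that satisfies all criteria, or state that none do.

F1, F3 and F4.

F1 (21 nt, A=4 T=6 G=9 C=2): 3' end TGG has 2 G/C ✓; Tm = 2·10 + 4·11 = 64°C ✓ — passes.
F2 (20 nt, A=6 T=3 G=7 C=4): 3' end TAA has 0 G/C, need ≥1 ✗; Tm = 2·9 + 4·11 = 62°C ✓ — fails.
F3 (22 nt, A=5 T=8 G=4 C=5): 3' end CTT has 1 G/C ✓; Tm = 2·13 + 4·9 = 62°C ✓ — passes.
F4 (23 nt, A=4 T=9 G=4 C=6): 3' end TCA has 1 G/C ✓; Tm = 2·13 + 4·10 = 66°C ✓ — passes.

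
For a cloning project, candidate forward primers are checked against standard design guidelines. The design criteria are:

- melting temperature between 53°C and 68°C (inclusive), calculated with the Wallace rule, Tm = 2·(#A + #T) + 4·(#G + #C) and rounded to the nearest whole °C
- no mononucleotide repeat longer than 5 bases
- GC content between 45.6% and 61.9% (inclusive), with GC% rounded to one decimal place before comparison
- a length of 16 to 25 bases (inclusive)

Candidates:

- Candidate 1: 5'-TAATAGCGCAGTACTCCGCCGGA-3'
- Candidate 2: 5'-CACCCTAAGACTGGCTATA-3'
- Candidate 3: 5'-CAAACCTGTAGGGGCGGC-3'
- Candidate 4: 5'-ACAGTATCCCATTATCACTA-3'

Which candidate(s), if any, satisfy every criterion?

Candidate 2 only.

Candidate 1 (23 nt, A=6 T=4 G=6 C=7): Tm = 2·10 + 4·13 = 72°C, outside 53–68°C ✗; longest run = 2 ✓; GC 13/23 = 56.5% ✓; length 23 ✓ — fails.
Candidate 2 (19 nt, A=6 T=4 G=3 C=6): Tm = 2·10 + 4·9 = 56°C ✓; longest run = 3 ✓; GC 9/19 = 47.4% ✓; length 19 ✓ — passes.
Candidate 3 (18 nt, A=4 T=2 G=7 C=5): Tm = 2·6 + 4·12 = 60°C ✓; longest run = 4 ✓; GC 12/18 = 66.7%, outside 45.6–61.9% ✗; length 18 ✓ — fails.
Candidate 4 (20 nt, A=7 T=6 G=1 C=6): Tm = 2·13 + 4·7 = 54°C ✓; longest run = 3 ✓; GC 7/20 = 35.0%, outside 45.6–61.9% ✗; length 20 ✓ — fails.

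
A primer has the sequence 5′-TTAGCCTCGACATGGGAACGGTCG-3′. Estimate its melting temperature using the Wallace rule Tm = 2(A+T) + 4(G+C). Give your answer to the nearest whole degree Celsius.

Base counts: A=5, T=5, G=8, C=6 (length 24).
Tm = 2·(5+5) + 4·(8+6) = 2·10 + 4·14 = 20 + 56 = 76°C.

76°C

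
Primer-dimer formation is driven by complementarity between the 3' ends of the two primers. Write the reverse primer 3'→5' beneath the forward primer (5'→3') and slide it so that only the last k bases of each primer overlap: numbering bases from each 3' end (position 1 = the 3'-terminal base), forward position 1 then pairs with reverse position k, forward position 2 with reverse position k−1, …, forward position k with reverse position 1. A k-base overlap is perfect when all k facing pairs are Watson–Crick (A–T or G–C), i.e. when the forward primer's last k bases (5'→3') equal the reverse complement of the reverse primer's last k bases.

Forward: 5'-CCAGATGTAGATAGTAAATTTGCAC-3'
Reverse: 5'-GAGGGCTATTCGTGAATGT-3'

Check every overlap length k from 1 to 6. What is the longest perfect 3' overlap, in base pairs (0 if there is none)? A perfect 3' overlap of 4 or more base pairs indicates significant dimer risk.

Last 6 bases (5'→3') — forward …TTGCAC, reverse …GAATGT.
Reverse complement of the reverse primer's last 6 bases: ACATTC; its first k bases are the reverse complement of the reverse primer's last k bases, so a perfect k-base overlap needs the forward primer's last k bases to equal them.
Comparing (forward last k vs required): k=1: C vs A ✗; k=2: AC vs AC ✓; k=3: CAC vs ACA ✗; k=4: GCAC vs ACAT ✗; k=5: TGCAC vs ACATT ✗; k=6: TTGCAC vs ACATTC ✗.
Only k = 2 is perfect, so the longest perfect 3' overlap is 2.

Longest perfect overlap: 2 complementary base pairs; below the dimer-risk threshold (threshold 4).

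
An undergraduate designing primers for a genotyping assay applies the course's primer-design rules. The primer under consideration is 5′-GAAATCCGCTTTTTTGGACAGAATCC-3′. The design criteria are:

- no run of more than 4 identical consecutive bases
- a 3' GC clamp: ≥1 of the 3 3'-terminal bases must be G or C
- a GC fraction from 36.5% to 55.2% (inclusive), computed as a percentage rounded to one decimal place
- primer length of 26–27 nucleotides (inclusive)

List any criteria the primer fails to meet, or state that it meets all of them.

Fails: homopolymer run.

Base counts: A=7, T=8, G=5, C=6 (length 26).
homopolymer run: longest run = 6, exceeds 4 ✗
GC clamp: 3' end TCC has 2 G/C ✓
GC content: GC 11/26 = 42.3% ✓
length: length 26 ✓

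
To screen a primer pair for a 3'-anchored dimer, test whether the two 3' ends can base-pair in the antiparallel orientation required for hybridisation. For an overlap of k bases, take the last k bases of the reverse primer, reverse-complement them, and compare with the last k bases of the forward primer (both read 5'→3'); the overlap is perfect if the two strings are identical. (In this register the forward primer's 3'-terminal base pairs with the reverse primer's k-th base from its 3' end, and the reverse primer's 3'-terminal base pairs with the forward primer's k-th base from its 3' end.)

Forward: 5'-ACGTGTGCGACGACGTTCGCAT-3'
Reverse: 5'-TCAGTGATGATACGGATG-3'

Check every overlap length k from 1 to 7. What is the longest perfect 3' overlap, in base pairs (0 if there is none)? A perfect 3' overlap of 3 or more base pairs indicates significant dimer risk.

Last 7 bases (5'→3') — forward …TTCGCAT, reverse …ACGGATG.
Reverse complement of the reverse primer's last 7 bases: CATCCGT; its first k bases are the reverse complement of the reverse primer's last k bases, so a perfect k-base overlap needs the forward primer's last k bases to equal them.
Comparing (forward last k vs required): k=1: T vs C ✗; k=2: AT vs CA ✗; k=3: CAT vs CAT ✓; k=4: GCAT vs CATC ✗; k=5: CGCAT vs CATCC ✗; k=6: TCGCAT vs CATCCG ✗; k=7: TTCGCAT vs CATCCGT ✗.
Only k = 3 is perfect, so the longest perfect 3' overlap is 3.

Longest perfect overlap: 3 complementary base pairs; significant dimer risk (threshold 3).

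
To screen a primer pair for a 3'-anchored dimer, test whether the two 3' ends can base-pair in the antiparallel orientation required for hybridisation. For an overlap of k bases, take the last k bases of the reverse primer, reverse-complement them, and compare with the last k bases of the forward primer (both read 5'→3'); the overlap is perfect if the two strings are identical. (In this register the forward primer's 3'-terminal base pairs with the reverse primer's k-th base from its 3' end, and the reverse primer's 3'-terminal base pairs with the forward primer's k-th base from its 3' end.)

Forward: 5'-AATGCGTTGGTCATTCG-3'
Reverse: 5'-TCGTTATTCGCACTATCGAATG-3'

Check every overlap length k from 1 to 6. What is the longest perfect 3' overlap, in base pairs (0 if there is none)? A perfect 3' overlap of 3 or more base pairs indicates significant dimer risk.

Longest perfect overlap: 6 complementary base pairs; significant dimer risk (threshold 3).

Last 6 bases (5'→3') — forward …CATTCG, reverse …CGAATG.
Reverse complement of the reverse primer's last 6 bases: CATTCG; its first k bases are the reverse complement of the reverse primer's last k bases, so a perfect k-base overlap needs the forward primer's last k bases to equal them.
Comparing (forward last k vs required): k=1: G vs C ✗; k=2: CG vs CA ✗; k=3: TCG vs CAT ✗; k=4: TTCG vs CATT ✗; k=5: ATTCG vs CATTC ✗; k=6: CATTCG vs CATTCG ✓.
Only k = 6 is perfect, so the longest perfect 3' overlap is 6.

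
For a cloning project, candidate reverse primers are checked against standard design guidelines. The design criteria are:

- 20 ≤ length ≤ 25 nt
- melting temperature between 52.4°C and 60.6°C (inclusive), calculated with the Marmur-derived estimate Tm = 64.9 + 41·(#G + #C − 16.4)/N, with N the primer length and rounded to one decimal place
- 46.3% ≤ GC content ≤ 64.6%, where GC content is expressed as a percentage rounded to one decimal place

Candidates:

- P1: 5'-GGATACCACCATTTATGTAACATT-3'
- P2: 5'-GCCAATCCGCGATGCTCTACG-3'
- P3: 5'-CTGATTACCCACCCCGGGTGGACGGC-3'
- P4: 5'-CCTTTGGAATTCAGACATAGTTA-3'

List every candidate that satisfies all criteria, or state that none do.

P2 only.

P1 (24 nt, A=8 T=8 G=3 C=5): length 24 ✓; Tm = 64.9 + 41·(8 − 16.4)/24 = 50.6°C, outside 52.4–60.6°C ✗; GC 8/24 = 33.3%, outside 46.3–64.6% ✗ — fails.
P2 (21 nt, A=4 T=4 G=5 C=8): length 21 ✓; Tm = 64.9 + 41·(13 − 16.4)/21 = 58.3°C ✓; GC 13/21 = 61.9% ✓ — passes.
P3 (26 nt, A=4 T=4 G=8 C=10): length 26, outside 20–25 ✗; Tm = 64.9 + 41·(18 − 16.4)/26 = 67.4°C, outside 52.4–60.6°C ✗; GC 18/26 = 69.2%, outside 46.3–64.6% ✗ — fails.
P4 (23 nt, A=7 T=8 G=4 C=4): length 23 ✓; Tm = 64.9 + 41·(8 − 16.4)/23 = 49.9°C, outside 52.4–60.6°C ✗; GC 8/23 = 34.8%, outside 46.3–64.6% ✗ — fails.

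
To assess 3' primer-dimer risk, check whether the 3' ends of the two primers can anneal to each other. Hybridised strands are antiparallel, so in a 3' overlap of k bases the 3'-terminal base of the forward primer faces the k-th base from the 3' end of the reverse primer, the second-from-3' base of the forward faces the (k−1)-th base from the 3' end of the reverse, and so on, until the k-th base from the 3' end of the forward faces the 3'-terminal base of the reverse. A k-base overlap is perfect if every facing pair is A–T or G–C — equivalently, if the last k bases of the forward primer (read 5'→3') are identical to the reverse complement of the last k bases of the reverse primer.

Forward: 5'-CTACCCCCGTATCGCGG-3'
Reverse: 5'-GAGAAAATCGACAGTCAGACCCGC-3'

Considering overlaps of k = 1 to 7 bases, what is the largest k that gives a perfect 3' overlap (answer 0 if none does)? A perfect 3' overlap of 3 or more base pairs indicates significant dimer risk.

Last 7 bases (5'→3') — forward …ATCGCGG, reverse …GACCCGC.
Reverse complement of the reverse primer's last 7 bases: GCGGGTC; its first k bases are the reverse complement of the reverse primer's last k bases, so a perfect k-base overlap needs the forward primer's last k bases to equal them.
Comparing (forward last k vs required): k=1: G vs G ✓; k=2: GG vs GC ✗; k=3: CGG vs GCG ✗; k=4: GCGG vs GCGG ✓; k=5: CGCGG vs GCGGG ✗; k=6: TCGCGG vs GCGGGT ✗; k=7: ATCGCGG vs GCGGGTC ✗.
Perfect overlaps at k = 1, 4; the largest is 4.

Longest perfect overlap: 4 complementary base pairs; significant dimer risk (threshold 3).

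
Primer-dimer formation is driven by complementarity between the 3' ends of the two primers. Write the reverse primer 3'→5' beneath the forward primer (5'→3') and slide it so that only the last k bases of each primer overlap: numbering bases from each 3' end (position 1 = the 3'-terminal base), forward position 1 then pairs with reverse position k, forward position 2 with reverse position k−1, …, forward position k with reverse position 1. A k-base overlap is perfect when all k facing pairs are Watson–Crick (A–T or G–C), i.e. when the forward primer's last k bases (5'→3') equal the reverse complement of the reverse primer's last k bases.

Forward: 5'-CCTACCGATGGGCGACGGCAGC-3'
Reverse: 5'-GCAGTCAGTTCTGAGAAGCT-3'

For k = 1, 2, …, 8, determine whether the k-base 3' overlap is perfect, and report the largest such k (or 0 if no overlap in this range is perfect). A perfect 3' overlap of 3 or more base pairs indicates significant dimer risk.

Last 8 bases (5'→3') — forward …ACGGCAGC, reverse …GAGAAGCT.
Reverse complement of the reverse primer's last 8 bases: AGCTTCTC; its first k bases are the reverse complement of the reverse primer's last k bases, so a perfect k-base overlap needs the forward primer's last k bases to equal them.
Comparing (forward last k vs required): k=1: C vs A ✗; k=2: GC vs AG ✗; k=3: AGC vs AGC ✓; k=4: CAGC vs AGCT ✗; k=5: GCAGC vs AGCTT ✗; k=6: GGCAGC vs AGCTTC ✗; k=7: CGGCAGC vs AGCTTCT ✗; k=8: ACGGCAGC vs AGCTTCTC ✗.
Only k = 3 is perfect, so the longest perfect 3' overlap is 3.

Longest perfect overlap: 3 complementary base pairs; significant dimer risk (threshold 3).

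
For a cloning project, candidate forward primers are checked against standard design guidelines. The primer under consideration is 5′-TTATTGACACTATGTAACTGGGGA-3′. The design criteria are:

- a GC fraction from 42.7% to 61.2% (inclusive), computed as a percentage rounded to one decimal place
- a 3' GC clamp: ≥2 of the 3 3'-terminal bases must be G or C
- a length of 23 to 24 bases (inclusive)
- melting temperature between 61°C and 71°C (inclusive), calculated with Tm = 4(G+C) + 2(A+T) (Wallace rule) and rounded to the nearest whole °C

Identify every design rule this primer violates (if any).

Base counts: A=7, T=8, G=6, C=3 (length 24).
GC content: GC 9/24 = 37.5%, outside 42.7–61.2% ✗
GC clamp: 3' end GGA has 2 G/C ✓
length: length 24 ✓
Tm: Tm = 2·15 + 4·9 = 66°C ✓

Fails: GC content.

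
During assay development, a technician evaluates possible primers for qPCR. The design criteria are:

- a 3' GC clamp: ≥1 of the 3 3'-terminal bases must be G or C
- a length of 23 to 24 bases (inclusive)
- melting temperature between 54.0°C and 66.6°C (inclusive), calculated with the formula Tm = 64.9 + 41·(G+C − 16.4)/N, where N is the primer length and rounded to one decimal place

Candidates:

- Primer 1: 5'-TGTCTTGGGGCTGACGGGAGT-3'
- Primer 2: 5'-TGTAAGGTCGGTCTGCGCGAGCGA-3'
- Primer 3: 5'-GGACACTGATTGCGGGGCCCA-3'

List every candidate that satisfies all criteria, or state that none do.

Primer 2 only.

Primer 1 (21 nt, A=2 T=6 G=10 C=3): 3' end AGT has 1 G/C ✓; length 21, outside 23–24 ✗; Tm = 64.9 + 41·(13 − 16.4)/21 = 58.3°C ✓ — fails.
Primer 2 (24 nt, A=4 T=5 G=10 C=5): 3' end CGA has 2 G/C ✓; length 24 ✓; Tm = 64.9 + 41·(15 − 16.4)/24 = 62.5°C ✓ — passes.
Primer 3 (21 nt, A=4 T=3 G=8 C=6): 3' end CCA has 2 G/C ✓; length 21, outside 23–24 ✗; Tm = 64.9 + 41·(14 − 16.4)/21 = 60.2°C ✓ — fails.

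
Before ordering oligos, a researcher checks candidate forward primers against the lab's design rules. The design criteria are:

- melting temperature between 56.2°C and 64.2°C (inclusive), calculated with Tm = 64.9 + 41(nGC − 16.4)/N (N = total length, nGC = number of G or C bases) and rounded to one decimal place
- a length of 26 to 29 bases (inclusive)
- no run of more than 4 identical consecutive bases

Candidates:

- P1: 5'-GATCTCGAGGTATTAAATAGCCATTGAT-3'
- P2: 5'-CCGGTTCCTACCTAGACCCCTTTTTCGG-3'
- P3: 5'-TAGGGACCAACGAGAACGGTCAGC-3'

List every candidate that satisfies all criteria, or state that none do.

None of the candidates satisfy all criteria.

P1 (28 nt, A=9 T=9 G=6 C=4): Tm = 64.9 + 41·(10 − 16.4)/28 = 55.5°C, outside 56.2–64.2°C ✗; length 28 ✓; longest run = 3 ✓ — fails.
P2 (28 nt, A=3 T=9 G=5 C=11): Tm = 64.9 + 41·(16 − 16.4)/28 = 64.3°C, outside 56.2–64.2°C ✗; length 28 ✓; longest run = 5, exceeds 4 ✗ — fails.
P3 (24 nt, A=8 T=2 G=8 C=6): Tm = 64.9 + 41·(14 − 16.4)/24 = 60.8°C ✓; length 24, outside 26–29 ✗; longest run = 3 ✓ — fails.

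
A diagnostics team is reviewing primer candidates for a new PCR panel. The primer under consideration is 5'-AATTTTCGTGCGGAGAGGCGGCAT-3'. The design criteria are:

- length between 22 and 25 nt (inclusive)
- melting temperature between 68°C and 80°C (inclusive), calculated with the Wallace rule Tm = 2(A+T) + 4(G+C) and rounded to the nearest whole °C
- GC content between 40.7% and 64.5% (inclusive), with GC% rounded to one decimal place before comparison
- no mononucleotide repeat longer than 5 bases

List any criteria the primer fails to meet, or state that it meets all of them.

Meets all criteria.

Base counts: A=5, T=6, G=9, C=4 (length 24).
length: length 24 ✓
Tm: Tm = 2·11 + 4·13 = 74°C ✓
GC content: GC 13/24 = 54.2% ✓
homopolymer run: longest run = 4 ✓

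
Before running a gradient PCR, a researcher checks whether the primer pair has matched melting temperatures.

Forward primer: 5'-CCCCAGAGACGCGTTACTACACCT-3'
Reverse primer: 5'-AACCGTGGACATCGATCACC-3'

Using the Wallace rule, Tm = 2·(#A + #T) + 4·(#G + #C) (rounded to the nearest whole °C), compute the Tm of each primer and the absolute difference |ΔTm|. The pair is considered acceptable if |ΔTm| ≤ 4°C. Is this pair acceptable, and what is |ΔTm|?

|ΔTm| = 14°C; the pair is not acceptable.

Forward: A=6 T=4 G=4 C=10 → Tm = 2·10 + 4·14 = 76°C.
Reverse: A=6 T=3 G=4 C=7 → Tm = 2·9 + 4·11 = 62°C.
|ΔTm| = |76 − 62| = 14°C, > 4°C.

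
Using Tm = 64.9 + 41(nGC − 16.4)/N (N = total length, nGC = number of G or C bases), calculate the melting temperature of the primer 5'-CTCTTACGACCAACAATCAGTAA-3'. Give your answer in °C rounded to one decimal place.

51.7°C

Base counts: A=9, T=5, G=2, C=7; G+C = 9, N = 23.
Tm = 64.9 + 41·(9 − 16.4)/23 = 64.9 + -303.40/23 = 51.7°C.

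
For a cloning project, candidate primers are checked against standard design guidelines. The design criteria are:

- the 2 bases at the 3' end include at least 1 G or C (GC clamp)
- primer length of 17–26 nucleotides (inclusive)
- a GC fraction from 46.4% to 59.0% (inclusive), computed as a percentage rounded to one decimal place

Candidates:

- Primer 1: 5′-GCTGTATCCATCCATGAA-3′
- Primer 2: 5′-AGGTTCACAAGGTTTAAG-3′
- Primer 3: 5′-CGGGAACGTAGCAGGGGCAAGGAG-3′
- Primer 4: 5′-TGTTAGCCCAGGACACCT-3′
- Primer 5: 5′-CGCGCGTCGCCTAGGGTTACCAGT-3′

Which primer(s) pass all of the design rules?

Primer 4 only.

Primer 1 (18 nt, A=5 T=5 G=3 C=5): 3' end AA has 0 G/C, need ≥1 ✗; length 18 ✓; GC 8/18 = 44.4%, outside 46.4–59.0% ✗ — fails.
Primer 2 (18 nt, A=6 T=5 G=5 C=2): 3' end AG has 1 G/C ✓; length 18 ✓; GC 7/18 = 38.9%, outside 46.4–59.0% ✗ — fails.
Primer 3 (24 nt, A=7 T=1 G=12 C=4): 3' end AG has 1 G/C ✓; length 24 ✓; GC 16/24 = 66.7%, outside 46.4–59.0% ✗ — fails.
Primer 4 (18 nt, A=4 T=4 G=4 C=6): 3' end CT has 1 G/C ✓; length 18 ✓; GC 10/18 = 55.6% ✓ — passes.
Primer 5 (24 nt, A=3 T=5 G=8 C=8): 3' end GT has 1 G/C ✓; length 24 ✓; GC 16/24 = 66.7%, outside 46.4–59.0% ✗ — fails.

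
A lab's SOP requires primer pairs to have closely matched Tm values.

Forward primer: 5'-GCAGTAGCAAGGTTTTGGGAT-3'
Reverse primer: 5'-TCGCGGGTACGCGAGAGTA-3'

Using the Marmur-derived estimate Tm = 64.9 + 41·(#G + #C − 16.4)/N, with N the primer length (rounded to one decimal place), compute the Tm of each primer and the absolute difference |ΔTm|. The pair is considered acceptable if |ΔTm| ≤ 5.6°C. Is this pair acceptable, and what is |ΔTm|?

Forward: G+C = 10, N = 21 → Tm = 64.9 + 41·(10 − 16.4)/21 = 52.4°C.
Reverse: G+C = 12, N = 19 → Tm = 64.9 + 41·(12 − 16.4)/19 = 55.4°C.
|ΔTm| = |52.4 − 55.4| = 3.0°C, ≤ 5.6°C.

|ΔTm| = 3.0°C; the pair is acceptable.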